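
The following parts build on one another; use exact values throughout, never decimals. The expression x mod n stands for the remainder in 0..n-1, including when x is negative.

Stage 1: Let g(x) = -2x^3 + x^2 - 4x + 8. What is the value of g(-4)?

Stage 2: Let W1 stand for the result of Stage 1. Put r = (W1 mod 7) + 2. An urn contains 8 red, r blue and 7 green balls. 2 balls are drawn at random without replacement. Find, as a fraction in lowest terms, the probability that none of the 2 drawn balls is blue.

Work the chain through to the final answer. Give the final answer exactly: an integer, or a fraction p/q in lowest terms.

105/136

Stage 1: -2*(-4)^3 + 1*(-4)^2 - 4*(-4)^1 + 8 = (128) + (16) + (16) + (8) = 168; answer 168
Stage 2: W1 = 168; r = 2; total draws C(17,2) = 136; favorable C(15,2) = 105; P = 105/136; answer 105/136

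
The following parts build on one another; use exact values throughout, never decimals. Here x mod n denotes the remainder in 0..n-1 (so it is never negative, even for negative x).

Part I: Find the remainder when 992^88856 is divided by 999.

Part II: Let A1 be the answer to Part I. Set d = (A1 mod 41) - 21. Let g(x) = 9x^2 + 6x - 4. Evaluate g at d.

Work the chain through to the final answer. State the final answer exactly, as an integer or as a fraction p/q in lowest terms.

2699

Part I: squarings mod 999: 992^1=992, 992^2=49, 992^4=403, 992^8=571, 992^16=367, 992^32=823, 992^64=7, 992^128=49, 992^256=403, 992^512=571, 992^1024=367, 992^2048=823, 992^4096=7, 992^8192=49, 992^16384=403, 992^32768=571, 992^65536=367; 992^88856 = 992^8 * 992^16 * 992^256 * 992^512 * 992^2048 * 992^4096 * 992^16384 * 992^65536 = 571 (mod 999); answer 571
Part II: A1 = 571; d = 17; 9*(17)^2 + 6*(17)^1 - 4 = (2601) + (102) + (-4) = 2699; answer 2699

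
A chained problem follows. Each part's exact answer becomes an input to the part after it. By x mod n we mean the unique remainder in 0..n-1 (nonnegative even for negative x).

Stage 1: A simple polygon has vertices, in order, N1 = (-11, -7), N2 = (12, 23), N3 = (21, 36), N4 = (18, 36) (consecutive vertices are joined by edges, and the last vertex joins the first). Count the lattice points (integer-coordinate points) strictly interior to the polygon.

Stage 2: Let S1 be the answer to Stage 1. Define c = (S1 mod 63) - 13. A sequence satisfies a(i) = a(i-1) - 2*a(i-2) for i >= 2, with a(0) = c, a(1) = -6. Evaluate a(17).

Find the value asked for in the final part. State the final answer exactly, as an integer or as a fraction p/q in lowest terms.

-1812

Stage 1: cross terms: (-11*23 - 12*-7)=-169, (12*36 - 21*23)=-51, (21*36 - 18*36)=108, (18*-7 - -11*36)=270; twice the area = |158| = 158; area = 79; boundary points = 1 + 1 + 3 + 1 = 6; strictly interior points = area - boundary/2 + 1 = 77; answer 77
Stage 2: S1 = 77; c = 1; a(2) = 1*(-6) - 2*(1) = -8; iterating: a(2)=-8, a(3)=4, a(4)=20, a(5)=12, a(6)=-28, a(7)=-52, a(8)=4, a(9)=108, a(10)=100, a(11)=-116, a(12)=-316, a(13)=-84, a(14)=548, a(15)=716, a(16)=-380, a(17)=-1812; answer -1812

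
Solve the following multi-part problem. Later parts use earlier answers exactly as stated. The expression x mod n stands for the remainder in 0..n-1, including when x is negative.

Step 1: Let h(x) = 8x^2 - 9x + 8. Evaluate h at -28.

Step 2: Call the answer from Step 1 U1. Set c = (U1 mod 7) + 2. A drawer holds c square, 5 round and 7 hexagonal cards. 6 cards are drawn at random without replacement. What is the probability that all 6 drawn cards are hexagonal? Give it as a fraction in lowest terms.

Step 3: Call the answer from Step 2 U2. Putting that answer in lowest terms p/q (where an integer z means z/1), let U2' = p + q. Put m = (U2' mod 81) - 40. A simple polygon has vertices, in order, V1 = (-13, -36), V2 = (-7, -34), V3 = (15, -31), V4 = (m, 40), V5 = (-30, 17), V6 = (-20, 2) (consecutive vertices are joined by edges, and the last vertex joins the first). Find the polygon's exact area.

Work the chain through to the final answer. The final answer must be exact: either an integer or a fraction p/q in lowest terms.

Step 1: 8*(-28)^2 - 9*(-28)^1 + 8 = (6272) + (252) + (8) = 6532; answer 6532
Step 2: U1 = 6532; c = 3; total draws C(15,6) = 5005; favorable C(7,6) = 7; P = 1/715; answer 1/715
Step 3: U2 = 1/715; threaded value p + q = 716; m = 28; cross terms: (-13*-34 - -7*-36)=190, (-7*-31 - 15*-34)=727, (15*40 - 28*-31)=1468, (28*17 - -30*40)=1676, (-30*2 - -20*17)=280, (-20*-36 - -13*2)=746; twice the area = |5087| = 5087; area = 5087/2; answer 5087/2

5087/2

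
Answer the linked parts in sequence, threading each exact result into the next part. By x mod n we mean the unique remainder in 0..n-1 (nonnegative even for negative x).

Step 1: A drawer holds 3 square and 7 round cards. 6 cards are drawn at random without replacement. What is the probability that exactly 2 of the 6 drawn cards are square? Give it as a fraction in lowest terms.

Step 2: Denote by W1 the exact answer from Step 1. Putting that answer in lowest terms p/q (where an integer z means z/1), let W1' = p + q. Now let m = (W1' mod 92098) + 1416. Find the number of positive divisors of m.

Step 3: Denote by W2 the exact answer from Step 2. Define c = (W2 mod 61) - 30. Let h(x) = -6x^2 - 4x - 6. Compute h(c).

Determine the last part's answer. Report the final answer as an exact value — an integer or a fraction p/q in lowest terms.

-2822

Step 1: total draws C(10,6) = 210; favorable C(3,2)*C(7,4) = 105; P = 1/2; answer 1/2
Step 2: W1 = 1/2; threaded value p + q = 3; m = 1419; 1419 = 3 * 11 * 43; number of divisors = (1+1) * (1+1) * (1+1) = 8; answer 8
Step 3: W2 = 8; c = -22; -6*(-22)^2 - 4*(-22)^1 - 6 = (-2904) + (88) + (-6) = -2822; answer -2822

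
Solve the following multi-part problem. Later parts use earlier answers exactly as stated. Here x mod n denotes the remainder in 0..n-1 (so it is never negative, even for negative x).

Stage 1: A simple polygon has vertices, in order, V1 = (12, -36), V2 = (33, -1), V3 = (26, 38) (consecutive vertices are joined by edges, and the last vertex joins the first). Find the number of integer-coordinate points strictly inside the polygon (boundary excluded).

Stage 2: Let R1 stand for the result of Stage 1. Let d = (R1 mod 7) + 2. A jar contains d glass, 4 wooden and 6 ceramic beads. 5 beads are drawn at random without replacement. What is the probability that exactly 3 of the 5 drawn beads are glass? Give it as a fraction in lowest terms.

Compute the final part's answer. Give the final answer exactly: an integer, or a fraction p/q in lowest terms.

Stage 1: cross terms: (12*-1 - 33*-36)=1176, (33*38 - 26*-1)=1280, (26*-36 - 12*38)=-1392; twice the area = |1064| = 1064; area = 532; boundary points = 7 + 1 + 2 = 10; strictly interior points = area - boundary/2 + 1 = 528; answer 528
Stage 2: R1 = 528; d = 5; total draws C(15,5) = 3003; favorable C(5,3)*C(10,2) = 450; P = 150/1001; answer 150/1001

150/1001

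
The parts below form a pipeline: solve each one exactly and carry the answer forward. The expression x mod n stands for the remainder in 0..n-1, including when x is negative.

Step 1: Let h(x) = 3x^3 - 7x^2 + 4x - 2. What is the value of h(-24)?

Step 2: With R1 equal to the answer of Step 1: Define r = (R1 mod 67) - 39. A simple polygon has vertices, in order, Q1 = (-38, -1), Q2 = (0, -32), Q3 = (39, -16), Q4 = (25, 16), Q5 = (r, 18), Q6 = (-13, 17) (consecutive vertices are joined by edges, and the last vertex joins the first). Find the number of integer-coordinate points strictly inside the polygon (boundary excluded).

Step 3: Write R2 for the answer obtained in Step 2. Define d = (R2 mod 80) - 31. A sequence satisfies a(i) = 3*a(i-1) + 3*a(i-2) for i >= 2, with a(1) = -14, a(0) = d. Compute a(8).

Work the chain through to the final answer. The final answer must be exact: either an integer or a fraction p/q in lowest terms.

Step 1: 3*(-24)^3 - 7*(-24)^2 + 4*(-24)^1 - 2 = (-41472) + (-4032) + (-96) + (-2) = -45602; answer -45602
Step 2: R1 = -45602; r = -14; cross terms: (-38*-32 - 0*-1)=1216, (0*-16 - 39*-32)=1248, (39*16 - 25*-16)=1024, (25*18 - -14*16)=674, (-14*17 - -13*18)=-4, (-13*-1 - -38*17)=659; twice the area = |4817| = 4817; area = 4817/2; boundary points = 1 + 1 + 2 + 1 + 1 + 1 = 7; strictly interior points = area - boundary/2 + 1 = 2406; answer 2406
Step 3: R2 = 2406; d = -25; a(2) = 3*(-14) + 3*(-25) = -117; iterating: a(2)=-117, a(3)=-393, a(4)=-1530, a(5)=-5769, a(6)=-21897, a(7)=-82998, a(8)=-314685; answer -314685

-314685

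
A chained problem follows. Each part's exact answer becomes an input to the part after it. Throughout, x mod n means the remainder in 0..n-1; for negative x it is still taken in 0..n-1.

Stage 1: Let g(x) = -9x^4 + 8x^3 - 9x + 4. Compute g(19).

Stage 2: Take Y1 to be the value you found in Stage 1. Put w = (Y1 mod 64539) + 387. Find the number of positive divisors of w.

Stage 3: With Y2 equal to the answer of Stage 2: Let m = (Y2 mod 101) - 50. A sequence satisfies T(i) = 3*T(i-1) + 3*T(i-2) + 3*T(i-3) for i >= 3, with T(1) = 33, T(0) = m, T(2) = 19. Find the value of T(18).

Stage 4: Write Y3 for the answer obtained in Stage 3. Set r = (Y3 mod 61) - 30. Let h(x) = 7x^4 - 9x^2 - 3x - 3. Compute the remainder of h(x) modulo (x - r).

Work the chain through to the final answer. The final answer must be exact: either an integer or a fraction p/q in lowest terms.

Stage 1: -9*(19)^4 + 8*(19)^3 - 9*(19)^1 + 4 = (-1172889) + (54872) + (-171) + (4) = -1118184; answer -1118184
Stage 2: Y1 = -1118184; w = 43905; 43905 = 3 * 5 * 2927; number of divisors = (1+1) * (1+1) * (1+1) = 8; answer 8
Stage 3: Y2 = 8; m = -42; T(3) = 3*(19) + 3*(33) + 3*(-42) = 30; iterating: T(3)=30, T(4)=246, T(5)=885, T(6)=3483, T(7)=13842, T(8)=54630, T(9)=215865, T(10)=853011, T(11)=3370518, T(12)=13318182, T(13)=52625133, T(14)=207941499, T(15)=821654442, T(16)=3246663222, T(17)=12828777489, T(18)=50691285459; answer 50691285459
Stage 4: Y3 = 50691285459; r = 10; remainder = value at the root: 7*(10)^4 - 9*(10)^2 - 3*(10)^1 - 3 = (70000) + (-900) + (-30) + (-3) = 69067; answer 69067

69067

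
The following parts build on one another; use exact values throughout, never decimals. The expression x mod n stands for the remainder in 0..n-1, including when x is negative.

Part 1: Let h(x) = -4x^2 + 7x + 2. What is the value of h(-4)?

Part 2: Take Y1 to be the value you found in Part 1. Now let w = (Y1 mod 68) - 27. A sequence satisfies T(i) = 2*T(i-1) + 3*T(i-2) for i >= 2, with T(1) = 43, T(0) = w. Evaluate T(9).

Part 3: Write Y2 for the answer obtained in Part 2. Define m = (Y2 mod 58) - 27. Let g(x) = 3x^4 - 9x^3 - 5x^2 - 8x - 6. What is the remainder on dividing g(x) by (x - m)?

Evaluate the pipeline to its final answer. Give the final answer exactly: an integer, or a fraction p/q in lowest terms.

Part 1: -4*(-4)^2 + 7*(-4)^1 + 2 = (-64) + (-28) + (2) = -90; answer -90
Part 2: Y1 = -90; w = 19; T(2) = 2*(43) + 3*(19) = 143; iterating: T(2)=143, T(3)=415, T(4)=1259, T(5)=3763, T(6)=11303, T(7)=33895, T(8)=101699, T(9)=305083; answer 305083
Part 3: Y2 = 305083; m = -24; remainder = value at the root: 3*(-24)^4 - 9*(-24)^3 - 5*(-24)^2 - 8*(-24)^1 - 6 = (995328) + (124416) + (-2880) + (192) + (-6) = 1117050; answer 1117050

1117050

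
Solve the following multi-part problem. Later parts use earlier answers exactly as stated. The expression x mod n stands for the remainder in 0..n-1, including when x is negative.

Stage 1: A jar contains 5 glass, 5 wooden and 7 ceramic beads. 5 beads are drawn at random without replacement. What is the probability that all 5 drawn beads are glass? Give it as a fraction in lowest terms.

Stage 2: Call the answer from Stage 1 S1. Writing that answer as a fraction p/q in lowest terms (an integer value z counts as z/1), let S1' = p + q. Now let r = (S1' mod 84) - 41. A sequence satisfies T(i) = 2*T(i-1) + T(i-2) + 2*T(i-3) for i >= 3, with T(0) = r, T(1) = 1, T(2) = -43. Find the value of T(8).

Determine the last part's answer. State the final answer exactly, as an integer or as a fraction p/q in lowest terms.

Stage 1: total draws C(17,5) = 6188; favorable C(5,5) = 1; P = 1/6188; answer 1/6188
Stage 2: S1 = 1/6188; threaded value p + q = 6189; r = 16; T(3) = 2*(-43) + 1*(1) + 2*(16) = -53; iterating: T(3)=-53, T(4)=-147, T(5)=-433, T(6)=-1119, T(7)=-2965, T(8)=-7915; answer -7915

-7915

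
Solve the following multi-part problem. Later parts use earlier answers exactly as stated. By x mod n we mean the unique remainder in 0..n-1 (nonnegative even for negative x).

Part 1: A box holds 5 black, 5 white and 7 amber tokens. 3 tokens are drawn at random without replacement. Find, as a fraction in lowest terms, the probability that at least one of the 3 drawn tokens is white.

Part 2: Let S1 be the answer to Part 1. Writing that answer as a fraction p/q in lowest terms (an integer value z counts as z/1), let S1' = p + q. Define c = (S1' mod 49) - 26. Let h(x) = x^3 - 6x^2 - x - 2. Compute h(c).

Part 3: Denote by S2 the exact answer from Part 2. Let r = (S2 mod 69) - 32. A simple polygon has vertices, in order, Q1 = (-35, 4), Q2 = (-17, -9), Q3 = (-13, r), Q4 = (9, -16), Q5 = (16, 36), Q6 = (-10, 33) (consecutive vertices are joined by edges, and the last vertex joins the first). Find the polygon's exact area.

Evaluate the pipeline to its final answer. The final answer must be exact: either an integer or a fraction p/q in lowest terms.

Part 1: total draws C(17,3) = 680; complement C(12,3) = 220; favorable 680 - 220 = 460; P = 23/34; answer 23/34
Part 2: S1 = 23/34; threaded value p + q = 57; c = -18; 1*(-18)^3 - 6*(-18)^2 - 1*(-18)^1 - 2 = (-5832) + (-1944) + (18) + (-2) = -7760; answer -7760
Part 3: S2 = -7760; r = 5; cross terms: (-35*-9 - -17*4)=383, (-17*5 - -13*-9)=-202, (-13*-16 - 9*5)=163, (9*36 - 16*-16)=580, (16*33 - -10*36)=888, (-10*4 - -35*33)=1115; twice the area = |2927| = 2927; area = 2927/2; answer 2927/2

2927/2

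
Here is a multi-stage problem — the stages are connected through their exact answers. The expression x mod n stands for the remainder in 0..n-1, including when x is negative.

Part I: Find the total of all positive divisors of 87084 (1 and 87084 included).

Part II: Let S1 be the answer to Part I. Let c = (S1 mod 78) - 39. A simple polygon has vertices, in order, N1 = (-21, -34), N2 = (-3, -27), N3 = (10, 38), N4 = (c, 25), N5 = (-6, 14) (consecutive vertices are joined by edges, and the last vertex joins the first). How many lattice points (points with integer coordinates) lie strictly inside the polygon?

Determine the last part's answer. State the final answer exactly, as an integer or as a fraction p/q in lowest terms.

Part I: 87084 = 2^2 * 3^2 * 41 * 59; sigma = (1 + 2 + 4) * (1 + 3 + 9) * (1 + 41) * (1 + 59) = 7 * 13 * 42 * 60 = 229320; answer 229320
Part II: S1 = 229320; c = -39; cross terms: (-21*-27 - -3*-34)=465, (-3*38 - 10*-27)=156, (10*25 - -39*38)=1732, (-39*14 - -6*25)=-396, (-6*-34 - -21*14)=498; twice the area = |2455| = 2455; area = 2455/2; boundary points = 1 + 13 + 1 + 11 + 3 = 29; strictly interior points = area - boundary/2 + 1 = 1214; answer 1214

1214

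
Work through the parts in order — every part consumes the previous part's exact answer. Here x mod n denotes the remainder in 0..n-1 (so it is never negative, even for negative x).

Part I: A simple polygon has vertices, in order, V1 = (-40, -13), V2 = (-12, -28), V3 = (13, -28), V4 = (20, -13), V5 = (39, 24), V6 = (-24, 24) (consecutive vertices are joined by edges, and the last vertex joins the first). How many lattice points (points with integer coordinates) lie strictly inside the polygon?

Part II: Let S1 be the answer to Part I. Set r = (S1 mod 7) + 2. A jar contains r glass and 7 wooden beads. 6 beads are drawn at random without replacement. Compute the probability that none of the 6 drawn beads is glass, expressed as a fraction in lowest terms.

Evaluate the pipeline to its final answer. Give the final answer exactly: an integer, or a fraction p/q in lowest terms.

Part I: cross terms: (-40*-28 - -12*-13)=964, (-12*-28 - 13*-28)=700, (13*-13 - 20*-28)=391, (20*24 - 39*-13)=987, (39*24 - -24*24)=1512, (-24*-13 - -40*24)=1272; twice the area = |5826| = 5826; area = 2913; boundary points = 1 + 25 + 1 + 1 + 63 + 1 = 92; strictly interior points = area - boundary/2 + 1 = 2868; answer 2868
Part II: S1 = 2868; r = 7; total draws C(14,6) = 3003; favorable C(7,6) = 7; P = 1/429; answer 1/429

1/429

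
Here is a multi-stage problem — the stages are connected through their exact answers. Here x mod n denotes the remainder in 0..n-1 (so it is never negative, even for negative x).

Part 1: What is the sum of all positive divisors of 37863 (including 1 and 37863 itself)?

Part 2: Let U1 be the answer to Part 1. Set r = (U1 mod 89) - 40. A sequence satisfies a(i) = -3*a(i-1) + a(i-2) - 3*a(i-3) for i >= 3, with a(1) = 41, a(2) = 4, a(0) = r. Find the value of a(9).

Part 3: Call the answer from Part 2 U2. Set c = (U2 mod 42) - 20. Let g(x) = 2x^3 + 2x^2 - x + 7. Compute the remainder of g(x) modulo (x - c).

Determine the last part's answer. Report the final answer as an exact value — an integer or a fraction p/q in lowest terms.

7192

Part 1: 37863 = 3^2 * 7 * 601; sigma = (1 + 3 + 9) * (1 + 7) * (1 + 601) = 13 * 8 * 602 = 62608; answer 62608
Part 2: U1 = 62608; r = 1; a(3) = -3*(4) + 1*(41) - 3*(1) = 26; iterating: a(3)=26, a(4)=-197, a(5)=605, a(6)=-2090, a(7)=7466, a(8)=-26303, a(9)=92645; answer 92645
Part 3: U2 = 92645; c = 15; remainder = value at the root: 2*(15)^3 + 2*(15)^2 - 1*(15)^1 + 7 = (6750) + (450) + (-15) + (7) = 7192; answer 7192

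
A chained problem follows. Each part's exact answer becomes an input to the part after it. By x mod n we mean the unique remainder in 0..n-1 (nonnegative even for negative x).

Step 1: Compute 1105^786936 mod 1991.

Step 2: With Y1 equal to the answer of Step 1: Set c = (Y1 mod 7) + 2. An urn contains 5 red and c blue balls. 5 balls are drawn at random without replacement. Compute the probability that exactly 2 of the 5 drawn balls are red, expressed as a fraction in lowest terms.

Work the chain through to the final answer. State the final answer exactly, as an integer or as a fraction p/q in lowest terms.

Step 1: squarings mod 1991: 1105^1=1105, 1105^2=542, 1105^4=1087, 1105^8=906, 1105^16=544, 1105^32=1268, 1105^64=1087, 1105^128=906, 1105^256=544, 1105^512=1268, 1105^1024=1087, 1105^2048=906, 1105^4096=544, 1105^8192=1268, 1105^16384=1087, 1105^32768=906, 1105^65536=544, 1105^131072=1268, 1105^262144=1087, 1105^524288=906; 1105^786936 = 1105^8 * 1105^16 * 1105^32 * 1105^64 * 1105^128 * 1105^256 * 1105^262144 * 1105^524288 = 544 (mod 1991); answer 544
Step 2: Y1 = 544; c = 7; total draws C(12,5) = 792; favorable C(5,2)*C(7,3) = 350; P = 175/396; answer 175/396

175/396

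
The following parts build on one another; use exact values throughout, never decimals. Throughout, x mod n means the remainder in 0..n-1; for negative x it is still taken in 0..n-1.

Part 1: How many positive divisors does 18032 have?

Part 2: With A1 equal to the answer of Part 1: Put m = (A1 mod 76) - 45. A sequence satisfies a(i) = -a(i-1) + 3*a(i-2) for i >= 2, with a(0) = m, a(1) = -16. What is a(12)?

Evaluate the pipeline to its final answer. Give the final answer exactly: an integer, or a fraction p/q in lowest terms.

Part 1: 18032 = 2^4 * 7^2 * 23; number of divisors = (4+1) * (2+1) * (1+1) = 30; answer 30
Part 2: A1 = 30; m = -15; a(2) = -1*(-16) + 3*(-15) = -29; iterating: a(2)=-29, a(3)=-19, a(4)=-68, a(5)=11, a(6)=-215, a(7)=248, a(8)=-893, a(9)=1637, a(10)=-4316, a(11)=9227, a(12)=-22175; answer -22175

-22175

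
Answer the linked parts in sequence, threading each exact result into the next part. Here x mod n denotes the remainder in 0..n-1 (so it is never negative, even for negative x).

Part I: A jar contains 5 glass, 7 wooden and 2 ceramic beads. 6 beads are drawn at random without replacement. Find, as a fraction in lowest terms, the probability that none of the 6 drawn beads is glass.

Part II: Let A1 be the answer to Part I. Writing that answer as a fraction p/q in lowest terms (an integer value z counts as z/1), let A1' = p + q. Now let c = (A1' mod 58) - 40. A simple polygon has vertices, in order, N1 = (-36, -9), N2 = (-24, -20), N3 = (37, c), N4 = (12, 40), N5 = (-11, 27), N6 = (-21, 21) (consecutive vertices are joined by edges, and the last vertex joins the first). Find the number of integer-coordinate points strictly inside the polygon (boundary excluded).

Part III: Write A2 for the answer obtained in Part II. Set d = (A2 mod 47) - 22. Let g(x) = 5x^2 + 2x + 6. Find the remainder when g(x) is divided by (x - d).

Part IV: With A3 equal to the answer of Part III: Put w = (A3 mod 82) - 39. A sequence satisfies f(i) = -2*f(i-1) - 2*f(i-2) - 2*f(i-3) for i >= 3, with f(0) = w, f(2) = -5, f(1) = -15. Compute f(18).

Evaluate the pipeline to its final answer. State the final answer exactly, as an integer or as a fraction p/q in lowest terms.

Part I: total draws C(14,6) = 3003; favorable C(9,6) = 84; P = 4/143; answer 4/143
Part II: A1 = 4/143; threaded value p + q = 147; c = -9; cross terms: (-36*-20 - -24*-9)=504, (-24*-9 - 37*-20)=956, (37*40 - 12*-9)=1588, (12*27 - -11*40)=764, (-11*21 - -21*27)=336, (-21*-9 - -36*21)=945; twice the area = |5093| = 5093; area = 5093/2; boundary points = 1 + 1 + 1 + 1 + 2 + 15 = 21; strictly interior points = area - boundary/2 + 1 = 2537; answer 2537
Part III: A2 = 2537; d = 24; remainder = value at the root: 5*(24)^2 + 2*(24)^1 + 6 = (2880) + (48) + (6) = 2934; answer 2934
Part IV: A3 = 2934; w = 25; f(3) = -2*(-5) - 2*(-15) - 2*(25) = -10; iterating: f(3)=-10, f(4)=60, f(5)=-90, f(6)=80, f(7)=-100, f(8)=220, f(9)=-400, f(10)=560, f(11)=-760, f(12)=1200, f(13)=-2000, f(14)=3120, f(15)=-4640, f(16)=7040, f(17)=-11040, f(18)=17280; answer 17280

17280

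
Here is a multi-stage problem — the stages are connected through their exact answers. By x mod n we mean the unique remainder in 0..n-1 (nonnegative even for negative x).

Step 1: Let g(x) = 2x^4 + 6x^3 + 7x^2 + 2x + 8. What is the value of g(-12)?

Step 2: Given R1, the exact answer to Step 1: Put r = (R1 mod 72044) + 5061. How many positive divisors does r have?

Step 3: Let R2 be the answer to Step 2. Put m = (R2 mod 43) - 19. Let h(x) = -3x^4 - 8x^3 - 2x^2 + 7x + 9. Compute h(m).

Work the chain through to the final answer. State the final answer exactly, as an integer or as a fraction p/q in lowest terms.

-125421

Step 1: 2*(-12)^4 + 6*(-12)^3 + 7*(-12)^2 + 2*(-12)^1 + 8 = (41472) + (-10368) + (1008) + (-24) + (8) = 32096; answer 32096
Step 2: R1 = 32096; r = 37157; 37157 = 73 * 509; number of divisors = (1+1) * (1+1) = 4; answer 4
Step 3: R2 = 4; m = -15; -3*(-15)^4 - 8*(-15)^3 - 2*(-15)^2 + 7*(-15)^1 + 9 = (-151875) + (27000) + (-450) + (-105) + (9) = -125421; answer -125421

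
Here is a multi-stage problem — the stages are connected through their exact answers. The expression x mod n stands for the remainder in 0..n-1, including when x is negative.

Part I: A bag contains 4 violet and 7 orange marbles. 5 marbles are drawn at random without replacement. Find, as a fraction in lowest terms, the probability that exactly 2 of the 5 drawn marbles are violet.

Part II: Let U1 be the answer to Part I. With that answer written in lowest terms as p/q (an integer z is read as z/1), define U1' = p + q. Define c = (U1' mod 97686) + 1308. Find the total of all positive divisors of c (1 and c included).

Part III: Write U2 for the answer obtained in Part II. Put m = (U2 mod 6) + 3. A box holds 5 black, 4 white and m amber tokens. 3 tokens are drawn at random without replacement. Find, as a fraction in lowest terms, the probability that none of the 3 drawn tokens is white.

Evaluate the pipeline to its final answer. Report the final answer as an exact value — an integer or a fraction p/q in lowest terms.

30/91

Part I: total draws C(11,5) = 462; favorable C(4,2)*C(7,3) = 210; P = 5/11; answer 5/11
Part II: U1 = 5/11; threaded value p + q = 16; c = 1324; 1324 = 2^2 * 331; sigma = (1 + 2 + 4) * (1 + 331) = 7 * 332 = 2324; answer 2324
Part III: U2 = 2324; m = 5; total draws C(14,3) = 364; favorable C(10,3) = 120; P = 30/91; answer 30/91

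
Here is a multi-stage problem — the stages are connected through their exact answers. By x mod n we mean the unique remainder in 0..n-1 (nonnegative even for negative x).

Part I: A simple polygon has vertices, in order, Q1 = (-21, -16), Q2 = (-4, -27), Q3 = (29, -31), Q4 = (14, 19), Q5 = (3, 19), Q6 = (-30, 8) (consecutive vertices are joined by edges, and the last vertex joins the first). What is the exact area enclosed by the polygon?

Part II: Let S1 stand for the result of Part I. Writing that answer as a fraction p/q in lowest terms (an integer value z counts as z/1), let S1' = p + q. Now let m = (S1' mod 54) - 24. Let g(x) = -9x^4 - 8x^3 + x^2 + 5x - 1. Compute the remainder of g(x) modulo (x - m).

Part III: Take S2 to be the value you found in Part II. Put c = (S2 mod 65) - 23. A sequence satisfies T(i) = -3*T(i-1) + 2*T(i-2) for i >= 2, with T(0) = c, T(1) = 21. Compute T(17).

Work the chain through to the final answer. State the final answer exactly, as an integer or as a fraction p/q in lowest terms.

Part I: cross terms: (-21*-27 - -4*-16)=503, (-4*-31 - 29*-27)=907, (29*19 - 14*-31)=985, (14*19 - 3*19)=209, (3*8 - -30*19)=594, (-30*-16 - -21*8)=648; twice the area = |3846| = 3846; area = 1923; answer 1923
Part II: S1 = 1923; threaded value p + q = 1924; m = 10; remainder = value at the root: -9*(10)^4 - 8*(10)^3 + 1*(10)^2 + 5*(10)^1 - 1 = (-90000) + (-8000) + (100) + (50) + (-1) = -97851; answer -97851
Part III: S2 = -97851; c = 16; T(2) = -3*(21) + 2*(16) = -31; iterating: T(2)=-31, T(3)=135, T(4)=-467, T(5)=1671, T(6)=-5947, T(7)=21183, T(8)=-75443, T(9)=268695, T(10)=-956971, T(11)=3408303, T(12)=-12138851, T(13)=43233159, T(14)=-153977179, T(15)=548397855, T(16)=-1953147923, T(17)=6956239479; answer 6956239479

6956239479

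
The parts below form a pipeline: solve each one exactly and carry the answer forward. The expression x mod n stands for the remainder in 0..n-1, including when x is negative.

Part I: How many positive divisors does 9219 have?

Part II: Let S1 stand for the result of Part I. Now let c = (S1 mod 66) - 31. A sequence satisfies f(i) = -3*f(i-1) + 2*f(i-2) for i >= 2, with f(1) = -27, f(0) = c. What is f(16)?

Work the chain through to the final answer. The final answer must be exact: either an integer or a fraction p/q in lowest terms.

Part I: 9219 = 3 * 7 * 439; number of divisors = (1+1) * (1+1) * (1+1) = 8; answer 8
Part II: S1 = 8; c = -23; f(2) = -3*(-27) + 2*(-23) = 35; iterating: f(2)=35, f(3)=-159, f(4)=547, f(5)=-1959, f(6)=6971, f(7)=-24831, f(8)=88435, f(9)=-314967, f(10)=1121771, f(11)=-3995247, f(12)=14229283, f(13)=-50678343, f(14)=180493595, f(15)=-642837471, f(16)=2289499603; answer 2289499603

2289499603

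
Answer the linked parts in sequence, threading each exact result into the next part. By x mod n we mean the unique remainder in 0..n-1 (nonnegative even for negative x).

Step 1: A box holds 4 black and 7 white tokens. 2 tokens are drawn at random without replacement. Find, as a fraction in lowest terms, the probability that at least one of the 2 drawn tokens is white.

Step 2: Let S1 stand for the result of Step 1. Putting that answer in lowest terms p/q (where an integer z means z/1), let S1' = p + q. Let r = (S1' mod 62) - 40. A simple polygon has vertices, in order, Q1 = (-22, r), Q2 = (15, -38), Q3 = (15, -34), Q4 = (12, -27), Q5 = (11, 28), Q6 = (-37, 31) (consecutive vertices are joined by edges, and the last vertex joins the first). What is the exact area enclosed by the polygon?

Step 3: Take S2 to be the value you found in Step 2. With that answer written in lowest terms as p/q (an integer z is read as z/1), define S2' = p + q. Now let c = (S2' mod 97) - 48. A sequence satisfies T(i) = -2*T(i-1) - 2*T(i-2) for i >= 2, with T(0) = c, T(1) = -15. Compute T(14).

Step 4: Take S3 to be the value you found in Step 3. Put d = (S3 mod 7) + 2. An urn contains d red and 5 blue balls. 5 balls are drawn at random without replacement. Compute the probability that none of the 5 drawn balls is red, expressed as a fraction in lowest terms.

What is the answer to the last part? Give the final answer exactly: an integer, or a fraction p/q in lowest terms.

1/1287

Step 1: total draws C(11,2) = 55; complement C(4,2) = 6; favorable 55 - 6 = 49; P = 49/55; answer 49/55
Step 2: S1 = 49/55; threaded value p + q = 104; r = 2; cross terms: (-22*-38 - 15*2)=806, (15*-34 - 15*-38)=60, (15*-27 - 12*-34)=3, (12*28 - 11*-27)=633, (11*31 - -37*28)=1377, (-37*2 - -22*31)=608; twice the area = |3487| = 3487; area = 3487/2; answer 3487/2
Step 3: S2 = 3487/2; threaded value p + q = 3489; c = 46; T(2) = -2*(-15) - 2*(46) = -62; iterating: T(2)=-62, T(3)=154, T(4)=-184, T(5)=60, T(6)=248, T(7)=-616, T(8)=736, T(9)=-240, T(10)=-992, T(11)=2464, T(12)=-2944, T(13)=960, T(14)=3968; answer 3968
Step 4: S3 = 3968; d = 8; total draws C(13,5) = 1287; favorable C(5,5) = 1; P = 1/1287; answer 1/1287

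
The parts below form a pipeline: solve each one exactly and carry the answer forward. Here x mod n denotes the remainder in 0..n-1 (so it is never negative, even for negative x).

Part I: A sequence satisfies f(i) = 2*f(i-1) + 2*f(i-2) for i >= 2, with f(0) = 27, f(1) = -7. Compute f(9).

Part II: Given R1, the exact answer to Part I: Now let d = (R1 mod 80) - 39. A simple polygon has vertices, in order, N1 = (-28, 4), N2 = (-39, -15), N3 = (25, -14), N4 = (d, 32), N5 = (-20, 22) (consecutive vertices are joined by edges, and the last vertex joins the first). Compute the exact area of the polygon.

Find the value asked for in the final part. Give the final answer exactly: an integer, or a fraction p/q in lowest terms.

Part I: f(2) = 2*(-7) + 2*(27) = 40; iterating: f(2)=40, f(3)=66, f(4)=212, f(5)=556, f(6)=1536, f(7)=4184, f(8)=11440, f(9)=31248; answer 31248
Part II: R1 = 31248; d = 9; cross terms: (-28*-15 - -39*4)=576, (-39*-14 - 25*-15)=921, (25*32 - 9*-14)=926, (9*22 - -20*32)=838, (-20*4 - -28*22)=536; twice the area = |3797| = 3797; area = 3797/2; answer 3797/2

3797/2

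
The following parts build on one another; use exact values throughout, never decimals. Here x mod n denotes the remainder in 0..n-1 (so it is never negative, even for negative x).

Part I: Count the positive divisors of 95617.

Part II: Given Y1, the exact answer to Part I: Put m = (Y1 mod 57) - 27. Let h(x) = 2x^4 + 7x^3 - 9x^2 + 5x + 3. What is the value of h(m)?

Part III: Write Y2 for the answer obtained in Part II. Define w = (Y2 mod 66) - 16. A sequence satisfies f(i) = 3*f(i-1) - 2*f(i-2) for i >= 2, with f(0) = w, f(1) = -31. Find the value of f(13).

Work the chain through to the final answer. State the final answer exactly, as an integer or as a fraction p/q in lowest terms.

Part I: 95617 is prime, so its only divisors are 1 and 95617; count = 2; answer 2
Part II: Y1 = 2; m = -25; 2*(-25)^4 + 7*(-25)^3 - 9*(-25)^2 + 5*(-25)^1 + 3 = (781250) + (-109375) + (-5625) + (-125) + (3) = 666128; answer 666128
Part III: Y2 = 666128; w = 40; f(2) = 3*(-31) - 2*(40) = -173; iterating: f(2)=-173, f(3)=-457, f(4)=-1025, f(5)=-2161, f(6)=-4433, f(7)=-8977, f(8)=-18065, f(9)=-36241, f(10)=-72593, f(11)=-145297, f(12)=-290705, f(13)=-581521; answer -581521

-581521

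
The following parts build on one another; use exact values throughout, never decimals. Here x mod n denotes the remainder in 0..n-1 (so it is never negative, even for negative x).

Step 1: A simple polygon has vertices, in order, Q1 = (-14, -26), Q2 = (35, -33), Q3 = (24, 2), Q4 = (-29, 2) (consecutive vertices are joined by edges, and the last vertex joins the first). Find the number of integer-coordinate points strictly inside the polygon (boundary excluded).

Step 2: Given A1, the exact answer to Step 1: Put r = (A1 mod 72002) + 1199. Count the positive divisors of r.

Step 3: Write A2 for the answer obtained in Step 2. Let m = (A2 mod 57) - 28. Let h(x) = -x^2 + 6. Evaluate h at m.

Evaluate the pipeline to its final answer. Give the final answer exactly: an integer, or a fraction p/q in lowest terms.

-10

Step 1: cross terms: (-14*-33 - 35*-26)=1372, (35*2 - 24*-33)=862, (24*2 - -29*2)=106, (-29*-26 - -14*2)=782; twice the area = |3122| = 3122; area = 1561; boundary points = 7 + 1 + 53 + 1 = 62; strictly interior points = area - boundary/2 + 1 = 1531; answer 1531
Step 2: A1 = 1531; r = 2730; 2730 = 2 * 3 * 5 * 7 * 13; number of divisors = (1+1) * (1+1) * (1+1) * (1+1) * (1+1) = 32; answer 32
Step 3: A2 = 32; m = 4; -1*(4)^2 + 6 = (-16) + (6) = -10; answer -10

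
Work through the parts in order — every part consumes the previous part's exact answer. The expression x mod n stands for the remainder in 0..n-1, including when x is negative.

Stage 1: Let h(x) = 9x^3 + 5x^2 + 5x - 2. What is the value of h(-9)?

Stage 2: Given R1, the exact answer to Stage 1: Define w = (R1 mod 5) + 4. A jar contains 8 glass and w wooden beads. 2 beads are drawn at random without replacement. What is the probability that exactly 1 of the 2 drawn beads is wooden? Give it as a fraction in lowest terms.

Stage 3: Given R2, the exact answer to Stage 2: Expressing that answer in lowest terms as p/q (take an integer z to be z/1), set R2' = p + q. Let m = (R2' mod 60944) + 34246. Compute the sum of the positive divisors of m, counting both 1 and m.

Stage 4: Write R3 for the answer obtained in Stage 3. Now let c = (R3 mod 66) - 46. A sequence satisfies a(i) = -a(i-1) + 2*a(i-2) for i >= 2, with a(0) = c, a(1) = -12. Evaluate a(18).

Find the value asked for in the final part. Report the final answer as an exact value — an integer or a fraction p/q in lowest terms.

Stage 1: 9*(-9)^3 + 5*(-9)^2 + 5*(-9)^1 - 2 = (-6561) + (405) + (-45) + (-2) = -6203; answer -6203
Stage 2: R1 = -6203; w = 6; total draws C(14,2) = 91; favorable C(6,1)*C(8,1) = 48; P = 48/91; answer 48/91
Stage 3: R2 = 48/91; threaded value p + q = 139; m = 34385; 34385 = 5 * 13 * 23^2; sigma = (1 + 5) * (1 + 13) * (1 + 23 + 529) = 6 * 14 * 553 = 46452; answer 46452
Stage 4: R3 = 46452; c = 8; a(2) = -1*(-12) + 2*(8) = 28; iterating: a(2)=28, a(3)=-52, a(4)=108, a(5)=-212, a(6)=428, a(7)=-852, a(8)=1708, a(9)=-3412, a(10)=6828, a(11)=-13652, a(12)=27308, a(13)=-54612, a(14)=109228, a(15)=-218452, a(16)=436908, a(17)=-873812, a(18)=1747628; answer 1747628

1747628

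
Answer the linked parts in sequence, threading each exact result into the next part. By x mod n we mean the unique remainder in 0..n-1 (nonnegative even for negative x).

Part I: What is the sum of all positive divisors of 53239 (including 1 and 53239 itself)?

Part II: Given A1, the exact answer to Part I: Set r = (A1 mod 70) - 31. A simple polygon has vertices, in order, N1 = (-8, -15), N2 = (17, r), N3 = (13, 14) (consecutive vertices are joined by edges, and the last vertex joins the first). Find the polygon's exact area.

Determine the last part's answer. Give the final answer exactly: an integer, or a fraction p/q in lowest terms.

Part I: 53239 is prime, so its only divisors are 1 and 53239; sigma = 1 + 53239 = 53240; answer 53240
Part II: A1 = 53240; r = 9; cross terms: (-8*9 - 17*-15)=183, (17*14 - 13*9)=121, (13*-15 - -8*14)=-83; twice the area = |221| = 221; area = 221/2; answer 221/2

221/2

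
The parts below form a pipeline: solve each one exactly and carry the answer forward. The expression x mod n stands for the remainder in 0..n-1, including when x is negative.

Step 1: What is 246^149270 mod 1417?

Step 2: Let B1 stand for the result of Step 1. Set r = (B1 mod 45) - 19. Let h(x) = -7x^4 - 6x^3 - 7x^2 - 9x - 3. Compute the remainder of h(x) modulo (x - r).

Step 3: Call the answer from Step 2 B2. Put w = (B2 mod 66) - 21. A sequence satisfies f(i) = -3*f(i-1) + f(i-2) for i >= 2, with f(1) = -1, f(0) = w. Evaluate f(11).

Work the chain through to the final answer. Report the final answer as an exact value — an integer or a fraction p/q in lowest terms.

758096

Step 1: squarings mod 1417: 246^1=246, 246^2=1002, 246^4=768, 246^8=352, 246^16=625, 246^32=950, 246^64=1288, 246^128=1054, 246^256=1405, 246^512=144, 246^1024=898, 246^2048=131, 246^4096=157, 246^8192=560, 246^16384=443, 246^32768=703, 246^65536=1093, 246^131072=118; 246^149270 = 246^2 * 246^4 * 246^16 * 246^256 * 246^512 * 246^1024 * 246^16384 * 246^131072 = 118 (mod 1417); answer 118
Step 2: B1 = 118; r = 9; remainder = value at the root: -7*(9)^4 - 6*(9)^3 - 7*(9)^2 - 9*(9)^1 - 3 = (-45927) + (-4374) + (-567) + (-81) + (-3) = -50952; answer -50952
Step 3: B2 = -50952; w = -21; f(2) = -3*(-1) + 1*(-21) = -18; iterating: f(2)=-18, f(3)=53, f(4)=-177, f(5)=584, f(6)=-1929, f(7)=6371, f(8)=-21042, f(9)=69497, f(10)=-229533, f(11)=758096; answer 758096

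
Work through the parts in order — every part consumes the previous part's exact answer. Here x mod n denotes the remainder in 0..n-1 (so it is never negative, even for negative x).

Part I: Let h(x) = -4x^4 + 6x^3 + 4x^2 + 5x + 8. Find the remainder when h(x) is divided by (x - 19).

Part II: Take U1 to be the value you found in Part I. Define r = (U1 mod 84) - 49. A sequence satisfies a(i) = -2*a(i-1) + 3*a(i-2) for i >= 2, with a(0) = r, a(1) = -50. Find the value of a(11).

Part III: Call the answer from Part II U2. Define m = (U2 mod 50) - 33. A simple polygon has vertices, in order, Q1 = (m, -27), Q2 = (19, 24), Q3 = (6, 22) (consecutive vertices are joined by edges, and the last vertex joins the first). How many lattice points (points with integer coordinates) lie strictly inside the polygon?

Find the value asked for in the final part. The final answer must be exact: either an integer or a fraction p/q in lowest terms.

Part I: remainder = value at the root: -4*(19)^4 + 6*(19)^3 + 4*(19)^2 + 5*(19)^1 + 8 = (-521284) + (41154) + (1444) + (95) + (8) = -478583; answer -478583
Part II: U1 = -478583; r = 0; a(2) = -2*(-50) + 3*(0) = 100; iterating: a(2)=100, a(3)=-350, a(4)=1000, a(5)=-3050, a(6)=9100, a(7)=-27350, a(8)=82000, a(9)=-246050, a(10)=738100, a(11)=-2214350; answer -2214350
Part III: U2 = -2214350; m = -33; cross terms: (-33*24 - 19*-27)=-279, (19*22 - 6*24)=274, (6*-27 - -33*22)=564; twice the area = |559| = 559; area = 559/2; boundary points = 1 + 1 + 1 = 3; strictly interior points = area - boundary/2 + 1 = 279; answer 279

279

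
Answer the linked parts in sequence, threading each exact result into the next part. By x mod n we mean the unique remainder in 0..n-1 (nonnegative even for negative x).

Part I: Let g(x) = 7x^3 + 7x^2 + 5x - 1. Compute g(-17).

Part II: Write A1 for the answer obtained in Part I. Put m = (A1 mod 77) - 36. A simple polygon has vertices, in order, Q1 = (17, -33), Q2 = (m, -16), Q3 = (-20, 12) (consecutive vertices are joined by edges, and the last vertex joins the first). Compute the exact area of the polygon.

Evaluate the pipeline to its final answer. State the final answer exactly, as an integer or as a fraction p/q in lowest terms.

22

Part I: 7*(-17)^3 + 7*(-17)^2 + 5*(-17)^1 - 1 = (-34391) + (2023) + (-85) + (-1) = -32454; answer -32454
Part II: A1 = -32454; m = 4; cross terms: (17*-16 - 4*-33)=-140, (4*12 - -20*-16)=-272, (-20*-33 - 17*12)=456; twice the area = |44| = 44; area = 22; answer 22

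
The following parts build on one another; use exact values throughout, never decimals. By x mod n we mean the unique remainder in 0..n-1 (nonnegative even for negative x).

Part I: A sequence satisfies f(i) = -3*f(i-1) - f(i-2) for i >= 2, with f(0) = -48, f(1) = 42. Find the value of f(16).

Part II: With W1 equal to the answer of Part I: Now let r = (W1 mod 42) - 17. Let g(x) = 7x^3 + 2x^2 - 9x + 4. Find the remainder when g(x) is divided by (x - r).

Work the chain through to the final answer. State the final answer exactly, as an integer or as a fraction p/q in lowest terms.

48568

Part I: f(2) = -3*(42) - 1*(-48) = -78; iterating: f(2)=-78, f(3)=192, f(4)=-498, f(5)=1302, f(6)=-3408, f(7)=8922, f(8)=-23358, f(9)=61152, f(10)=-160098, f(11)=419142, f(12)=-1097328, f(13)=2872842, f(14)=-7521198, f(15)=19690752, f(16)=-51551058; answer -51551058
Part II: W1 = -51551058; r = 19; remainder = value at the root: 7*(19)^3 + 2*(19)^2 - 9*(19)^1 + 4 = (48013) + (722) + (-171) + (4) = 48568; answer 48568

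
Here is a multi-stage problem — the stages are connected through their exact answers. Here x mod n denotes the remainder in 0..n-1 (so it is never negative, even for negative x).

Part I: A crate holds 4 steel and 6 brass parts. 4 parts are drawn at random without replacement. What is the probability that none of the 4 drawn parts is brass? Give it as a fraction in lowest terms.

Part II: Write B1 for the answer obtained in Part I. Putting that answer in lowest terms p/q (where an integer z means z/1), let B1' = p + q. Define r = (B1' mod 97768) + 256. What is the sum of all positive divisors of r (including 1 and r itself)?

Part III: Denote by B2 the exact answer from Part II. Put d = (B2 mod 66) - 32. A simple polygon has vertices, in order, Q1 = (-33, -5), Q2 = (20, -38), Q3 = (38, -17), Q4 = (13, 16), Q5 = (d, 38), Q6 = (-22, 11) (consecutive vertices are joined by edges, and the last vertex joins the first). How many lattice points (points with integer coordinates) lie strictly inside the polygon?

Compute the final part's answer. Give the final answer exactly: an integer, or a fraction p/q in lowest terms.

Part I: total draws C(10,4) = 210; favorable C(4,4) = 1; P = 1/210; answer 1/210
Part II: B1 = 1/210; threaded value p + q = 211; r = 467; 467 is prime, so its only divisors are 1 and 467; sigma = 1 + 467 = 468; answer 468
Part III: B2 = 468; d = -26; cross terms: (-33*-38 - 20*-5)=1354, (20*-17 - 38*-38)=1104, (38*16 - 13*-17)=829, (13*38 - -26*16)=910, (-26*11 - -22*38)=550, (-22*-5 - -33*11)=473; twice the area = |5220| = 5220; area = 2610; boundary points = 1 + 3 + 1 + 1 + 1 + 1 = 8; strictly interior points = area - boundary/2 + 1 = 2607; answer 2607

2607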